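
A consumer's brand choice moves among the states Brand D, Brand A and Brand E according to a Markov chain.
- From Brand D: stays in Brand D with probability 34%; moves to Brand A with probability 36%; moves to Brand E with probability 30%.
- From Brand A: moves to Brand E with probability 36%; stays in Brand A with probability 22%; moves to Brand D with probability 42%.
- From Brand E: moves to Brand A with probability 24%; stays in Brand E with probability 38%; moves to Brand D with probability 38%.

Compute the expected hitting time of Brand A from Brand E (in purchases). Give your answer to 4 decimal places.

Let t(s) be the expected number of purchases to first reach Brand A from state s, with t(Brand A) = 0. Conditioning on the first purchase:
t(Brand D) = 1 + 0.34·t(Brand D) + 0.3·t(Brand E)
t(Brand E) = 1 + 0.38·t(Brand D) + 0.38·t(Brand E)
Solving: t(Brand D) = 3.1165, t(Brand E) = 3.5230.
Expected purchases from Brand E to Brand A: 3.5230.

3.5230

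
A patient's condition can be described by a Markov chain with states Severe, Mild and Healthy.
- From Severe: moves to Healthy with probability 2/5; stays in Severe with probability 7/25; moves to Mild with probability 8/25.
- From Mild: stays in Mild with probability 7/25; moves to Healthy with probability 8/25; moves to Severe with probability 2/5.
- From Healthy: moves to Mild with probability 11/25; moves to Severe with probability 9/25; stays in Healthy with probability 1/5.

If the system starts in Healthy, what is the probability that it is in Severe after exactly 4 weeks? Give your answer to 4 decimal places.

Propagate the distribution vector 4 weeks from Healthy.
After 0 weeks: (0.0000, 0.0000, 1.0000)
After 1 week: (0.3600, 0.4400, 0.2000)
After 2 weeks: (0.3488, 0.3264, 0.3248)
After 3 weeks: (0.3452, 0.3459, 0.3089)
After 4 weeks: (0.3462, 0.3432, 0.3105)
P(in Severe after 4 weeks) = 0.3462

0.3462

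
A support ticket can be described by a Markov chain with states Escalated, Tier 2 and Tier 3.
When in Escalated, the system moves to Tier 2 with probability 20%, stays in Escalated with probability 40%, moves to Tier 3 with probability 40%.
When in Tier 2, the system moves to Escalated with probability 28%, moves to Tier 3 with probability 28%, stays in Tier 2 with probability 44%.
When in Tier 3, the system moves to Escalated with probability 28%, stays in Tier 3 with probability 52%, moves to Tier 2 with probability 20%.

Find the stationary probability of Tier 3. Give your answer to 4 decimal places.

0.4187

Let the stationary distribution be π with π = πP and π_1 + π_2 + π_3 = 1.
π_1 = 0.4·π_1 + 0.28·π_2 + 0.28·π_3
π_2 = 0.2·π_1 + 0.44·π_2 + 0.2·π_3
Solving with the normalization constraint gives π = (0.3182, 0.2632, 0.4187).
So the stationary probability of Tier 3 is 0.4187.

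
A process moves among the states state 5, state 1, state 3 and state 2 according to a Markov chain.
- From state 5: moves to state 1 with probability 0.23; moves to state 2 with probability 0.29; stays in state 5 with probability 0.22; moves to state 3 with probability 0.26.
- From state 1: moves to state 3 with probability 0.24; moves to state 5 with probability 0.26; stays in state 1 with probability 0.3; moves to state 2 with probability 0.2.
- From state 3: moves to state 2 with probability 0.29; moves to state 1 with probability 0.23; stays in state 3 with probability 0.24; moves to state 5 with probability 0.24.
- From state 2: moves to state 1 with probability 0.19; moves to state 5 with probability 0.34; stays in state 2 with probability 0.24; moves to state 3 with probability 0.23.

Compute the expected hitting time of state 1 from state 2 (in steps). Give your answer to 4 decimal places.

Let t(s) be the expected number of steps to first reach state 1 from state s, with t(state 1) = 0. Conditioning on the first step:
t(state 5) = 1 + 0.22·t(state 5) + 0.26·t(state 3) + 0.29·t(state 2)
t(state 3) = 1 + 0.24·t(state 5) + 0.24·t(state 3) + 0.29·t(state 2)
t(state 2) = 1 + 0.34·t(state 5) + 0.23·t(state 3) + 0.24·t(state 2)
Solving: t(state 5) = 4.5672, t(state 3) = 4.5672, t(state 2) = 4.7412.
Expected steps from state 2 to state 1: 4.7412.

4.7412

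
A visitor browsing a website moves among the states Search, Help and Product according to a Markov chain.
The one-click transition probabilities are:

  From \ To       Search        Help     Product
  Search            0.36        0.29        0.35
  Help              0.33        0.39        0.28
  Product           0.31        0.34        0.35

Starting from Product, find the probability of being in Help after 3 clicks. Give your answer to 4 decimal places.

Propagate the distribution vector 3 clicks from Product.
After 0 clicks: (0.0000, 0.0000, 1.0000)
After 1 click: (0.3100, 0.3400, 0.3500)
After 2 clicks: (0.3323, 0.3415, 0.3262)
After 3 clicks: (0.3334, 0.3405, 0.3261)
P(in Help after 3 clicks) = 0.3405

0.3405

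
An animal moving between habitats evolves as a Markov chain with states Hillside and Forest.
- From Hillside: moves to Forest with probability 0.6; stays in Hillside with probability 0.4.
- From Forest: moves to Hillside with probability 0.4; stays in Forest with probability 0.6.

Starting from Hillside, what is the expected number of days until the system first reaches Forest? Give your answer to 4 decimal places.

Let t(s) be the expected number of days to first reach Forest from state s, with t(Forest) = 0. Conditioning on the first day:
t(Hillside) = 1 + 0.4·t(Hillside)
Solving: t(Hillside) = 1.6667.
Expected days from Hillside to Forest: 1.6667.

1.6667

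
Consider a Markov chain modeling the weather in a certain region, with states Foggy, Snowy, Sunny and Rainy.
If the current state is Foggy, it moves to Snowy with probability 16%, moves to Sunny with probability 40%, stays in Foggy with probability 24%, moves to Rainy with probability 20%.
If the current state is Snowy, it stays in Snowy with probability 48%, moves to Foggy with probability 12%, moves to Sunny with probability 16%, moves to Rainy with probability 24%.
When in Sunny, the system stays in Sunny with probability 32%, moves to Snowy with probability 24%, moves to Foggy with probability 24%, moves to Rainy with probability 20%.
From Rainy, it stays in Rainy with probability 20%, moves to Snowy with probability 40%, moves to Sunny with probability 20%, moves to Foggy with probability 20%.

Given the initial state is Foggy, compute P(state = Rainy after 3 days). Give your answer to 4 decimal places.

0.2116

Propagate the distribution vector 3 days from Foggy.
After 0 days: (1.0000, 0.0000, 0.0000, 0.0000)
After 1 day: (0.2400, 0.1600, 0.4000, 0.2000)
After 2 days: (0.2128, 0.2912, 0.2896, 0.2064)
After 3 days: (0.1968, 0.3259, 0.2657, 0.2116)
P(in Rainy after 3 days) = 0.2116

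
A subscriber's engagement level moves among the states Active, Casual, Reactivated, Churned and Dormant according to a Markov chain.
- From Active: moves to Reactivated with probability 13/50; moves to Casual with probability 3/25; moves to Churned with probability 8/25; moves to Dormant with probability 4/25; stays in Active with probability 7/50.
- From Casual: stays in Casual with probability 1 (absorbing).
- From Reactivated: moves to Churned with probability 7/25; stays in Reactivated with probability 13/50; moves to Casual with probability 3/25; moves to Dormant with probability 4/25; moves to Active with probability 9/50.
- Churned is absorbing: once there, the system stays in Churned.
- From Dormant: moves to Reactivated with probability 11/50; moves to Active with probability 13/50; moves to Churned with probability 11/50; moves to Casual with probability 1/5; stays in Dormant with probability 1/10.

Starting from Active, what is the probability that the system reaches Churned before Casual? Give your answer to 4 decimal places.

Let h(s) be the probability of absorption at Churned starting from transient state s. Then h(Churned) = 1 and h(Casual) = 0. By first-step analysis:
h(Active) = 0.14·h(Active) + 0.12·0 + 0.26·h(Reactivated) + 0.32·1 + 0.16·h(Dormant)
h(Reactivated) = 0.18·h(Active) + 0.12·0 + 0.26·h(Reactivated) + 0.28·1 + 0.16·h(Dormant)
h(Dormant) = 0.26·h(Active) + 0.2·0 + 0.22·h(Reactivated) + 0.22·1 + 0.1·h(Dormant)
Solving: h(Active) = 0.6906, h(Reactivated) = 0.6782, h(Dormant) = 0.6097.
Starting from Active, the probability is 0.6906.

0.6906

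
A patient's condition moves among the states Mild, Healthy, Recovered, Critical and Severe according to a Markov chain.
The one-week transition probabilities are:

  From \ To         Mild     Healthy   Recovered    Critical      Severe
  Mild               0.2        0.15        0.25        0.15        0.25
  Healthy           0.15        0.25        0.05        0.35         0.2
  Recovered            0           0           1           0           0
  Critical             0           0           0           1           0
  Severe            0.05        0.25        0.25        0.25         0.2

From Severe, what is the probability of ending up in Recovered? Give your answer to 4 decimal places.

0.4319

Let h(s) be the probability of absorption at Recovered starting from transient state s. Then h(Recovered) = 1 and h(Critical) = 0. By first-step analysis:
h(Mild) = 0.2·h(Mild) + 0.15·h(Healthy) + 0.25·1 + 0.15·0 + 0.25·h(Severe)
h(Healthy) = 0.15·h(Mild) + 0.25·h(Healthy) + 0.05·1 + 0.35·0 + 0.2·h(Severe)
h(Severe) = 0.05·h(Mild) + 0.25·h(Healthy) + 0.25·1 + 0.25·0 + 0.2·h(Severe)
Solving: h(Mild) = 0.5003, h(Healthy) = 0.2819, h(Severe) = 0.4319.
Starting from Severe, the probability is 0.4319.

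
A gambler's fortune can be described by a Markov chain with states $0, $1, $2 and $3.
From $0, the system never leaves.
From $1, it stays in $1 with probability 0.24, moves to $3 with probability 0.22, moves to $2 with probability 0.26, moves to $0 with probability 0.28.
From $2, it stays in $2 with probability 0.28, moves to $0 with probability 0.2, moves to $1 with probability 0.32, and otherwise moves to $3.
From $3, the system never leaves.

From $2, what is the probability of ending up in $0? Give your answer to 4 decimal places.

0.5207

Let h(s) be the probability of absorption at $0 starting from transient state s. Then h($0) = 1 and h($3) = 0. By first-step analysis:
h($1) = 0.28·1 + 0.24·h($1) + 0.26·h($2) + 0.22·0
h($2) = 0.2·1 + 0.32·h($1) + 0.28·h($2) + 0.2·0
Solving: h($1) = 0.5466, h($2) = 0.5207.
Starting from $2, the probability is 0.5207.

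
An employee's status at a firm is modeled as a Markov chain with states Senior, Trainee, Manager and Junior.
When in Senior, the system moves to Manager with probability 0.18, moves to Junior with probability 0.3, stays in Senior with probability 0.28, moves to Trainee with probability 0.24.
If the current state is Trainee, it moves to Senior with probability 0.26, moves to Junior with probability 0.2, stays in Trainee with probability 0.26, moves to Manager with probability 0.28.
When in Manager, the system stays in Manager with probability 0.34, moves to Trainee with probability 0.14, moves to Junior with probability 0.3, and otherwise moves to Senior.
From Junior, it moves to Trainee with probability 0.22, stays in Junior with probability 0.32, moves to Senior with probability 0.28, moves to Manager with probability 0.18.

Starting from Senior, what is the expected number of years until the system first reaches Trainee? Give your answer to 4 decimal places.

Let t(s) be the expected number of years to first reach Trainee from state s, with t(Trainee) = 0. Conditioning on the first year:
t(Senior) = 1 + 0.28·t(Senior) + 0.18·t(Manager) + 0.3·t(Junior)
t(Manager) = 1 + 0.22·t(Senior) + 0.34·t(Manager) + 0.3·t(Junior)
t(Junior) = 1 + 0.28·t(Senior) + 0.18·t(Manager) + 0.32·t(Junior)
Solving: t(Senior) = 4.7070, t(Manager) = 5.2674, t(Junior) = 4.8031.
Expected years from Senior to Trainee: 4.7070.

4.7070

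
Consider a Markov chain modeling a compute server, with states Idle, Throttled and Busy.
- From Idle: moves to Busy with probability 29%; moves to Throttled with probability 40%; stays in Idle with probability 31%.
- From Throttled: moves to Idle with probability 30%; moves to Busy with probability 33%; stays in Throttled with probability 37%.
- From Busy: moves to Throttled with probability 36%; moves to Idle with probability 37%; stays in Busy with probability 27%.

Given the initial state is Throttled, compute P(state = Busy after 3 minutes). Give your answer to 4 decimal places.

0.2991

Propagate the distribution vector 3 minutes from Throttled.
After 0 minutes: (0.0000, 1.0000, 0.0000)
After 1 minute: (0.3000, 0.3700, 0.3300)
After 2 minutes: (0.3261, 0.3757, 0.2982)
After 3 minutes: (0.3241, 0.3768, 0.2991)
P(in Busy after 3 minutes) = 0.2991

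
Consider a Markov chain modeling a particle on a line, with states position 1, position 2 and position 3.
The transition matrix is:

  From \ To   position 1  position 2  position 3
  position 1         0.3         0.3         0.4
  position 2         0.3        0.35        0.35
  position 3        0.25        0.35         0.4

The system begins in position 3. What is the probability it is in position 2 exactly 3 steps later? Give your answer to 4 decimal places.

0.3360

Propagate the distribution vector 3 steps from position 3.
After 0 steps: (0.0000, 0.0000, 1.0000)
After 1 step: (0.2500, 0.3500, 0.4000)
After 2 steps: (0.2800, 0.3375, 0.3825)
After 3 steps: (0.2809, 0.3360, 0.3831)
P(in position 2 after 3 steps) = 0.3360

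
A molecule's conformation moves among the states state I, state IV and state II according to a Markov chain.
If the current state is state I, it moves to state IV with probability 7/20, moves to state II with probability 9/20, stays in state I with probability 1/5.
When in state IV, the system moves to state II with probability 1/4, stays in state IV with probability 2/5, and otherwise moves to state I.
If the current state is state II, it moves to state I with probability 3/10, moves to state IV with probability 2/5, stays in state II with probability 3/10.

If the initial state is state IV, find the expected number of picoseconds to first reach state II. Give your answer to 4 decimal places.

3.2168

Let t(s) be the expected number of picoseconds to first reach state II from state s, with t(state II) = 0. Conditioning on the first picosecond:
t(state I) = 1 + 0.2·t(state I) + 0.35·t(state IV)
t(state IV) = 1 + 0.35·t(state I) + 0.4·t(state IV)
Solving: t(state I) = 2.6573, t(state IV) = 3.2168.
Expected picoseconds from state IV to state II: 3.2168.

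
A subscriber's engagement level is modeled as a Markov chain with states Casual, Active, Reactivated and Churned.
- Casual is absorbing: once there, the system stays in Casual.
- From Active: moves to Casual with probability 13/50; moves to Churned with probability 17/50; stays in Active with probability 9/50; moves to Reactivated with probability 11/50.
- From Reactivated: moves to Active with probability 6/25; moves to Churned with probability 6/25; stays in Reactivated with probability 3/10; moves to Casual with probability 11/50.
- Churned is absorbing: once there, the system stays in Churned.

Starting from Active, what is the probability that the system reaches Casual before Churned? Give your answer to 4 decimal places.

Let h(s) be the probability of absorption at Casual starting from transient state s. Then h(Casual) = 1 and h(Churned) = 0. By first-step analysis:
h(Active) = 0.26·1 + 0.18·h(Active) + 0.22·h(Reactivated) + 0.34·0
h(Reactivated) = 0.22·1 + 0.24·h(Active) + 0.3·h(Reactivated) + 0.24·0
Solving: h(Active) = 0.4421, h(Reactivated) = 0.4658.
Starting from Active, the probability is 0.4421.

0.4421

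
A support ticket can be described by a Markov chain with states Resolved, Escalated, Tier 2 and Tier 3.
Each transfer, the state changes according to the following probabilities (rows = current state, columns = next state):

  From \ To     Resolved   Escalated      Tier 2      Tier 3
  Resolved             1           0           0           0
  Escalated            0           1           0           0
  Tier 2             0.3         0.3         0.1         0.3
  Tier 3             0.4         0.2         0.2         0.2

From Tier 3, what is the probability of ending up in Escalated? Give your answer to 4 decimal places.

0.3636

Let h(s) be the probability of absorption at Escalated starting from transient state s. Then h(Escalated) = 1 and h(Resolved) = 0. By first-step analysis:
h(Tier 2) = 0.3·0 + 0.3·1 + 0.1·h(Tier 2) + 0.3·h(Tier 3)
h(Tier 3) = 0.4·0 + 0.2·1 + 0.2·h(Tier 2) + 0.2·h(Tier 3)
Solving: h(Tier 2) = 0.4545, h(Tier 3) = 0.3636.
Starting from Tier 3, the probability is 0.3636.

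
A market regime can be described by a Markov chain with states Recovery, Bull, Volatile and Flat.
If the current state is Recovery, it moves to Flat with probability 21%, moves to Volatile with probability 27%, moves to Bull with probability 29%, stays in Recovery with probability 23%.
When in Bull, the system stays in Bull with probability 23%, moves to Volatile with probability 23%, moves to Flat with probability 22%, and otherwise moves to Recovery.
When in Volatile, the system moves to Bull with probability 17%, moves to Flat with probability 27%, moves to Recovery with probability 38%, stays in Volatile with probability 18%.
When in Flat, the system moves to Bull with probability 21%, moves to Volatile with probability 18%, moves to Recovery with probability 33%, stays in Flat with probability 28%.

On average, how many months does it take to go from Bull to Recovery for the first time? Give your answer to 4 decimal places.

Let t(s) be the expected number of months to first reach Recovery from state s, with t(Recovery) = 0. Conditioning on the first month:
t(Bull) = 1 + 0.23·t(Bull) + 0.23·t(Volatile) + 0.22·t(Flat)
t(Volatile) = 1 + 0.17·t(Bull) + 0.18·t(Volatile) + 0.27·t(Flat)
t(Flat) = 1 + 0.21·t(Bull) + 0.18·t(Volatile) + 0.28·t(Flat)
Solving: t(Bull) = 2.9860, t(Volatile) = 2.8143, t(Flat) = 2.9634.
Expected months from Bull to Recovery: 2.9860.

2.9860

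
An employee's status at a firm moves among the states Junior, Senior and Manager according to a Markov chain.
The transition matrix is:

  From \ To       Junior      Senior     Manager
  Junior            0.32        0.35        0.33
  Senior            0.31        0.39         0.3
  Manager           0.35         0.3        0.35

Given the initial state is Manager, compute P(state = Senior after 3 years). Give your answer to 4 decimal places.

Propagate the distribution vector 3 years from Manager.
After 0 years: (0.0000, 0.0000, 1.0000)
After 1 year: (0.3500, 0.3000, 0.3500)
After 2 years: (0.3275, 0.3445, 0.3280)
After 3 years: (0.3264, 0.3474, 0.3262)
P(in Senior after 3 years) = 0.3474

0.3474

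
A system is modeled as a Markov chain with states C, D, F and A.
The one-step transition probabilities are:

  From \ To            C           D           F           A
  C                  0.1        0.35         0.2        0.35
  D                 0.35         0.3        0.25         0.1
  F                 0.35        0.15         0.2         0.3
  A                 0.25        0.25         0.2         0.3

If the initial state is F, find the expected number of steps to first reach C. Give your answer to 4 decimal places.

Let t(s) be the expected number of steps to first reach C from state s, with t(C) = 0. Conditioning on the first step:
t(D) = 1 + 0.3·t(D) + 0.25·t(F) + 0.1·t(A)
t(F) = 1 + 0.15·t(D) + 0.2·t(F) + 0.3·t(A)
t(A) = 1 + 0.25·t(D) + 0.2·t(F) + 0.3·t(A)
Solving: t(D) = 3.0142, t(F) = 3.0851, t(A) = 3.3865.
Expected steps from F to C: 3.0851.

3.0851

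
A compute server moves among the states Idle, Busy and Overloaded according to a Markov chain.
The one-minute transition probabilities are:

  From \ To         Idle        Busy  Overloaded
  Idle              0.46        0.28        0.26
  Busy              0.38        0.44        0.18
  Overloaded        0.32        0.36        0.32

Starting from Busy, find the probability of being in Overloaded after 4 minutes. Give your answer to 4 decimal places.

Propagate the distribution vector 4 minutes from Busy.
After 0 minutes: (0.0000, 1.0000, 0.0000)
After 1 minute: (0.3800, 0.4400, 0.1800)
After 2 minutes: (0.3996, 0.3648, 0.2356)
After 3 minutes: (0.3978, 0.3572, 0.2450)
After 4 minutes: (0.3971, 0.3568, 0.2461)
P(in Overloaded after 4 minutes) = 0.2461

0.2461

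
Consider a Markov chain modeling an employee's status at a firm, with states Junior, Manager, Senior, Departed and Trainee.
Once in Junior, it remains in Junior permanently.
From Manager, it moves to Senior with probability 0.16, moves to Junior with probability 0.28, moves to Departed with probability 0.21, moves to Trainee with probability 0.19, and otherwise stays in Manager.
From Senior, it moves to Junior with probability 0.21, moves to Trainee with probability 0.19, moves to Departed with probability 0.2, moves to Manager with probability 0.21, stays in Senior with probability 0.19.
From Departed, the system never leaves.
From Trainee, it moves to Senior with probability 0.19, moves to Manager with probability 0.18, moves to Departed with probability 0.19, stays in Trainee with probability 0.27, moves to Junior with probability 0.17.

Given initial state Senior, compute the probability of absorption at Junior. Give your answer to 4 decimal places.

0.5186

Let h(s) be the probability of absorption at Junior starting from transient state s. Then h(Junior) = 1 and h(Departed) = 0. By first-step analysis:
h(Manager) = 0.28·1 + 0.16·h(Manager) + 0.16·h(Senior) + 0.21·0 + 0.19·h(Trainee)
h(Senior) = 0.21·1 + 0.21·h(Manager) + 0.19·h(Senior) + 0.2·0 + 0.19·h(Trainee)
h(Trainee) = 0.17·1 + 0.18·h(Manager) + 0.19·h(Senior) + 0.19·0 + 0.27·h(Trainee)
Solving: h(Manager) = 0.5458, h(Senior) = 0.5186, h(Trainee) = 0.5024.
Starting from Senior, the probability is 0.5186.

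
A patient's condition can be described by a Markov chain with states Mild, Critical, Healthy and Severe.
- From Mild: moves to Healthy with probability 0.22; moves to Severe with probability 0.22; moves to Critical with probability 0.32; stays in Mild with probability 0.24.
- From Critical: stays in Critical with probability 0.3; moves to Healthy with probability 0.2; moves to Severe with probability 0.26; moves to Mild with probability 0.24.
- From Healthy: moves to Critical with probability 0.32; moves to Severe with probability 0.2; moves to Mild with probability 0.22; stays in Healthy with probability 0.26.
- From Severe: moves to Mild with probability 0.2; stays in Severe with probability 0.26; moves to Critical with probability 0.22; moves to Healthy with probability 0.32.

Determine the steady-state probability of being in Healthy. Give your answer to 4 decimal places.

Let the stationary distribution be π with π = πP and π_1 + π_2 + π_3 + π_4 = 1.
π_1 = 0.24·π_1 + 0.24·π_2 + 0.22·π_3 + 0.2·π_4
π_2 = 0.32·π_1 + 0.3·π_2 + 0.32·π_3 + 0.22·π_4
π_3 = 0.22·π_1 + 0.2·π_2 + 0.26·π_3 + 0.32·π_4
Solving with the normalization constraint gives π = (0.2256, 0.2906, 0.2477, 0.2361).
So the stationary probability of Healthy is 0.2477.

0.2477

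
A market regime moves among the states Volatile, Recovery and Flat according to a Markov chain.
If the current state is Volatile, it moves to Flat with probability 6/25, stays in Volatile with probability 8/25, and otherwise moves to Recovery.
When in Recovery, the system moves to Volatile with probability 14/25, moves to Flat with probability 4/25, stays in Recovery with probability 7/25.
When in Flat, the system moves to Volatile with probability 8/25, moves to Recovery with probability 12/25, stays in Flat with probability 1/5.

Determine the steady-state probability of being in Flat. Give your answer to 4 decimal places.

0.2011

Let the stationary distribution be π with π = πP and π_1 + π_2 + π_3 = 1.
π_1 = 0.32·π_1 + 0.56·π_2 + 0.32·π_3
π_2 = 0.44·π_1 + 0.28·π_2 + 0.48·π_3
Solving with the normalization constraint gives π = (0.4127, 0.3862, 0.2011).
So the stationary probability of Flat is 0.2011.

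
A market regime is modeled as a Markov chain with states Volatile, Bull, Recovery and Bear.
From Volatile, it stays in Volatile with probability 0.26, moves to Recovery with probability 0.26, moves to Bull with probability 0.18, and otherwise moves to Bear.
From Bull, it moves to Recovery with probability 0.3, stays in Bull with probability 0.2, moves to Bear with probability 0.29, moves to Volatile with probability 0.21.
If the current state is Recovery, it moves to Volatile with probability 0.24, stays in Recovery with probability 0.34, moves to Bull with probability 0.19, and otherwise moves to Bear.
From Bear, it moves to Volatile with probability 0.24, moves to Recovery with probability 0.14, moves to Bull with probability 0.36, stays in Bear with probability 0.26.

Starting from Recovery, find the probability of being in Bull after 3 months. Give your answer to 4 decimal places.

Propagate the distribution vector 3 months from Recovery.
After 0 months: (0.0000, 0.0000, 1.0000, 0.0000)
After 1 month: (0.2400, 0.1900, 0.3400, 0.2300)
After 2 months: (0.2391, 0.2286, 0.2672, 0.2651)
After 3 months: (0.2379, 0.2350, 0.2587, 0.2684)
P(in Bull after 3 months) = 0.2350

0.2350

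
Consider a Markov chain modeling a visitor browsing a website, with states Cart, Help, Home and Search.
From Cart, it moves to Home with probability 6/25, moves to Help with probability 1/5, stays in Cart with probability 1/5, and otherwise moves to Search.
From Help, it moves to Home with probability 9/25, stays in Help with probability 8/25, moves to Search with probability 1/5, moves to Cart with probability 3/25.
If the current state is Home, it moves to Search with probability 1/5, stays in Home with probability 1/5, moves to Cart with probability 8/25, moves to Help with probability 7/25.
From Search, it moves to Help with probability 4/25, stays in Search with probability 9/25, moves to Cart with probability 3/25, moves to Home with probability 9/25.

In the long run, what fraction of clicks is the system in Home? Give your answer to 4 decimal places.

0.2903

Let the stationary distribution be π with π = πP and π_1 + π_2 + π_3 + π_4 = 1.
π_1 = 0.2·π_1 + 0.12·π_2 + 0.32·π_3 + 0.12·π_4
π_2 = 0.2·π_1 + 0.32·π_2 + 0.28·π_3 + 0.16·π_4
π_3 = 0.24·π_1 + 0.36·π_2 + 0.2·π_3 + 0.36·π_4
Solving with the normalization constraint gives π = (0.1935, 0.2412, 0.2903, 0.2750).
So the stationary probability of Home is 0.2903.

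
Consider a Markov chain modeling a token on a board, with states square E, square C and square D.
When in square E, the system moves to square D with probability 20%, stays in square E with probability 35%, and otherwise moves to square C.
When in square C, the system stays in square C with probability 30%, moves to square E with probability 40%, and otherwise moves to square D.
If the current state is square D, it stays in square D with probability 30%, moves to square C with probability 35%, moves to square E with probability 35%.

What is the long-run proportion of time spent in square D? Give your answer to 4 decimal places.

Let the stationary distribution be π with π = πP and π_1 + π_2 + π_3 = 1.
π_1 = 0.35·π_1 + 0.4·π_2 + 0.35·π_3
π_2 = 0.45·π_1 + 0.3·π_2 + 0.35·π_3
Solving with the normalization constraint gives π = (0.3684, 0.3684, 0.2632).
So the stationary probability of square D is 0.2632.

0.2632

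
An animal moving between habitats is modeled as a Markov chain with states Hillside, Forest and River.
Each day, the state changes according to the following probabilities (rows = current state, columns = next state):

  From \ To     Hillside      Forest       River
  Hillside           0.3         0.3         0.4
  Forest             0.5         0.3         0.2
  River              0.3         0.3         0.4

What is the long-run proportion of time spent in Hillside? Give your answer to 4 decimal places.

Let the stationary distribution be π with π = πP and π_1 + π_2 + π_3 = 1.
π_1 = 0.3·π_1 + 0.5·π_2 + 0.3·π_3
π_2 = 0.3·π_1 + 0.3·π_2 + 0.3·π_3
Solving with the normalization constraint gives π = (0.3600, 0.3000, 0.3400).
So the stationary probability of Hillside is 0.3600.

0.3600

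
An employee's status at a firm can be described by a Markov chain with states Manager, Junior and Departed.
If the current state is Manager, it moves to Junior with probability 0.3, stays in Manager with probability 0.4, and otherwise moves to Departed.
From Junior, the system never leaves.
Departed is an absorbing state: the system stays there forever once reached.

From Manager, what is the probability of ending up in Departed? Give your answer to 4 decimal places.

0.5000

Let h(s) be the probability of absorption at Departed starting from transient state s. Then h(Departed) = 1 and h(Junior) = 0. By first-step analysis:
h(Manager) = 0.4·h(Manager) + 0.3·0 + 0.3·1
Solving: h(Manager) = 0.5000.
Starting from Manager, the probability is 0.5000.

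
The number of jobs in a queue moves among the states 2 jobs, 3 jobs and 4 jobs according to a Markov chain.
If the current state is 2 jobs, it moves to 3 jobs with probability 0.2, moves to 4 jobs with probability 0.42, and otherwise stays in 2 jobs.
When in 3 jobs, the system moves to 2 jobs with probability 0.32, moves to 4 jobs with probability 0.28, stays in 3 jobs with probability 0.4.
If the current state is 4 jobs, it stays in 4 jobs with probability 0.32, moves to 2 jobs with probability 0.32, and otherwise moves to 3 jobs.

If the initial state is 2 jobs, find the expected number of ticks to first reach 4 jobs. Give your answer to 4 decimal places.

Let t(s) be the expected number of ticks to first reach 4 jobs from state s, with t(4 jobs) = 0. Conditioning on the first tick:
t(2 jobs) = 1 + 0.38·t(2 jobs) + 0.2·t(3 jobs)
t(3 jobs) = 1 + 0.32·t(2 jobs) + 0.4·t(3 jobs)
Solving: t(2 jobs) = 2.5974, t(3 jobs) = 3.0519.
Expected ticks from 2 jobs to 4 jobs: 2.5974.

2.5974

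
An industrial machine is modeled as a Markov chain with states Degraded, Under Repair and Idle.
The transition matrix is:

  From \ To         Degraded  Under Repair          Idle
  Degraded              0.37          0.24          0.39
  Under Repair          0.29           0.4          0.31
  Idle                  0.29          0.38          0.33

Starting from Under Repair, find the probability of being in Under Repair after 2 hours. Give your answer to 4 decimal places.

0.3474

Sum over the intermediate state after 1 hour:
P = P(Under Repair→Degraded)·P(Degraded→Under Repair) + P(Under Repair→Under Repair)·P(Under Repair→Under Repair) + P(Under Repair→Idle)·P(Idle→Under Repair)
  = 0.29×0.24 + 0.4×0.4 + 0.31×0.38
  = 0.0696 + 0.1600 + 0.1178 = 0.3474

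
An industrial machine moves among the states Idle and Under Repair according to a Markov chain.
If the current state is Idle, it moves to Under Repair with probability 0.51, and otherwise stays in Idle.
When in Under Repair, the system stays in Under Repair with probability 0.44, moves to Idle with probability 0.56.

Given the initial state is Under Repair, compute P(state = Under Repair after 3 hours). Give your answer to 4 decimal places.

0.4765

Propagate the distribution vector 3 hours from Under Repair.
After 0 hours: (0.0000, 1.0000)
After 1 hour: (0.5600, 0.4400)
After 2 hours: (0.5208, 0.4792)
After 3 hours: (0.5235, 0.4765)
P(in Under Repair after 3 hours) = 0.4765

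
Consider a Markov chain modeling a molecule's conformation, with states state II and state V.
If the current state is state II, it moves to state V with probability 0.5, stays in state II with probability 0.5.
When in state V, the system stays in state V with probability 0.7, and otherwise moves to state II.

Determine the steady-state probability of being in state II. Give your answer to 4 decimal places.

Let the stationary distribution be π with π = πP and π_1 + π_2 = 1.
π_1 = 0.5·π_1 + 0.3·π_2
Solving with the normalization constraint gives π = (0.3750, 0.6250).
So the stationary probability of state II is 0.3750.

0.3750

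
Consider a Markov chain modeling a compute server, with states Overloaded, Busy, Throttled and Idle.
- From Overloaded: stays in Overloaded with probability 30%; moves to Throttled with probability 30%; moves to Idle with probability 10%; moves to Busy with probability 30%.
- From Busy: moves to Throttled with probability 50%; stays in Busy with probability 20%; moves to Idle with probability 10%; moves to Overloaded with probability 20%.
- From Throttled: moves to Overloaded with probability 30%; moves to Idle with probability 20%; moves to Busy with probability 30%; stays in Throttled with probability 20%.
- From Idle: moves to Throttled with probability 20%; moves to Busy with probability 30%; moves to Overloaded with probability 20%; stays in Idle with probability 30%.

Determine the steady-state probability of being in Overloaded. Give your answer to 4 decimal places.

Let the stationary distribution be π with π = πP and π_1 + π_2 + π_3 + π_4 = 1.
π_1 = 0.3·π_1 + 0.2·π_2 + 0.3·π_3 + 0.2·π_4
π_2 = 0.3·π_1 + 0.2·π_2 + 0.3·π_3 + 0.3·π_4
π_3 = 0.3·π_1 + 0.5·π_2 + 0.2·π_3 + 0.2·π_4
Solving with the normalization constraint gives π = (0.2564, 0.2727, 0.3075, 0.1634).
So the stationary probability of Overloaded is 0.2564.

0.2564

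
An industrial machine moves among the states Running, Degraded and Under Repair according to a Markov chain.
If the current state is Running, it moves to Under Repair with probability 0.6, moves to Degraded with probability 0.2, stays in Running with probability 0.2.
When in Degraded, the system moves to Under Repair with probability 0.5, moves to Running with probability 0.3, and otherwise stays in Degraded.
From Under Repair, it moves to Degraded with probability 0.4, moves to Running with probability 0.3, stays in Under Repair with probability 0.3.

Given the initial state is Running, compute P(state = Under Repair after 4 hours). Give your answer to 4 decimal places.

0.4376

Propagate the distribution vector 4 hours from Running.
After 0 hours: (1.0000, 0.0000, 0.0000)
After 1 hour: (0.2000, 0.2000, 0.6000)
After 2 hours: (0.2800, 0.3200, 0.4000)
After 3 hours: (0.2720, 0.2800, 0.4480)
After 4 hours: (0.2728, 0.2896, 0.4376)
P(in Under Repair after 4 hours) = 0.4376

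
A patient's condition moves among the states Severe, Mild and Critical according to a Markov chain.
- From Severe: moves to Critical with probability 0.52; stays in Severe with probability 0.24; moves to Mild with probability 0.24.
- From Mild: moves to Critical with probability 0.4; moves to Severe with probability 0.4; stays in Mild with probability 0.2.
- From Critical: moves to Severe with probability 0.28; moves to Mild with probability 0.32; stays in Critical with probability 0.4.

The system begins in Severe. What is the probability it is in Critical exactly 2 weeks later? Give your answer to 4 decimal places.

0.4288

Sum over the intermediate state after 1 week:
P = P(Severe→Severe)·P(Severe→Critical) + P(Severe→Mild)·P(Mild→Critical) + P(Severe→Critical)·P(Critical→Critical)
  = 0.24×0.52 + 0.24×0.4 + 0.52×0.4
  = 0.1248 + 0.0960 + 0.2080 = 0.4288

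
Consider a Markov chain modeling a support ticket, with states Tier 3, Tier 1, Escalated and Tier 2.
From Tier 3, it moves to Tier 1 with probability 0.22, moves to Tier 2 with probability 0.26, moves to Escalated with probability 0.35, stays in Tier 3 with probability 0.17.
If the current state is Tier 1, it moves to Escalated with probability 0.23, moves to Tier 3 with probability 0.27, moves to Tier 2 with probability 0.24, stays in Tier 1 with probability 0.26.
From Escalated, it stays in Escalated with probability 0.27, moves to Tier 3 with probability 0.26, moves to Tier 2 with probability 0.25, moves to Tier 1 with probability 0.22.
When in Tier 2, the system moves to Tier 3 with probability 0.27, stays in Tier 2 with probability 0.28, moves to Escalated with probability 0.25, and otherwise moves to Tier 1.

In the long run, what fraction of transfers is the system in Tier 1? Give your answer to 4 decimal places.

Let the stationary distribution be π with π = πP and π_1 + π_2 + π_3 + π_4 = 1.
π_1 = 0.17·π_1 + 0.27·π_2 + 0.26·π_3 + 0.27·π_4
π_2 = 0.22·π_1 + 0.26·π_2 + 0.22·π_3 + 0.2·π_4
π_3 = 0.35·π_1 + 0.23·π_2 + 0.27·π_3 + 0.25·π_4
Solving with the normalization constraint gives π = (0.2430, 0.2238, 0.2753, 0.2579).
So the stationary probability of Tier 1 is 0.2238.

0.2238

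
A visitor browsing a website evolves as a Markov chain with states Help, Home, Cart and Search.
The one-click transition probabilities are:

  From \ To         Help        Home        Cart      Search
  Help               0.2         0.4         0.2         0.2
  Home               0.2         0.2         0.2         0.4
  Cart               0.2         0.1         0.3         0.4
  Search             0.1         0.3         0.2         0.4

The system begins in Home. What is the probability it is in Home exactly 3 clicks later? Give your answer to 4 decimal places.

Propagate the distribution vector 3 clicks from Home.
After 0 clicks: (0.0000, 1.0000, 0.0000, 0.0000)
After 1 click: (0.2000, 0.2000, 0.2000, 0.4000)
After 2 clicks: (0.1600, 0.2600, 0.2200, 0.3600)
After 3 clicks: (0.1640, 0.2460, 0.2220, 0.3680)
P(in Home after 3 clicks) = 0.2460

0.2460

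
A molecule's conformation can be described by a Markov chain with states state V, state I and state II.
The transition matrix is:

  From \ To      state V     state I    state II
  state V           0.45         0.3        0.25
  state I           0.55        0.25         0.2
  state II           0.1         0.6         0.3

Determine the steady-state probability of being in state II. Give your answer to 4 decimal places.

Let the stationary distribution be π with π = πP and π_1 + π_2 + π_3 = 1.
π_1 = 0.45·π_1 + 0.55·π_2 + 0.1·π_3
π_2 = 0.3·π_1 + 0.25·π_2 + 0.6·π_3
Solving with the normalization constraint gives π = (0.4000, 0.3556, 0.2444).
So the stationary probability of state II is 0.2444.

0.2444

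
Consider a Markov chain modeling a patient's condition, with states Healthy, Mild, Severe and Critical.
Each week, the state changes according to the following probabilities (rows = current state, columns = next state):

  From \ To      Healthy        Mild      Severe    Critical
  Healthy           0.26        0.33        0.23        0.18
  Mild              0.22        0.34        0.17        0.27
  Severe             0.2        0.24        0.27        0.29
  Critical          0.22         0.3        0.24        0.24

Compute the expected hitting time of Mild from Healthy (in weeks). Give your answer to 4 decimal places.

3.3152

Let t(s) be the expected number of weeks to first reach Mild from state s, with t(Mild) = 0. Conditioning on the first week:
t(Healthy) = 1 + 0.26·t(Healthy) + 0.23·t(Severe) + 0.18·t(Critical)
t(Severe) = 1 + 0.2·t(Healthy) + 0.27·t(Severe) + 0.29·t(Critical)
t(Critical) = 1 + 0.22·t(Healthy) + 0.24·t(Severe) + 0.24·t(Critical)
Solving: t(Healthy) = 3.3152, t(Severe) = 3.6386, t(Critical) = 3.4245.
Expected weeks from Healthy to Mild: 3.3152.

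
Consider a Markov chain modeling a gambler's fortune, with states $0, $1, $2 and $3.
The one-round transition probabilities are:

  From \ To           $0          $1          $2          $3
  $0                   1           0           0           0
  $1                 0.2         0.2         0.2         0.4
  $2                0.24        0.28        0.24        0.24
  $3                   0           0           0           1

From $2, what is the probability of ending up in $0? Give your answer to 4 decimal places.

Let h(s) be the probability of absorption at $0 starting from transient state s. Then h($0) = 1 and h($3) = 0. By first-step analysis:
h($1) = 0.2·1 + 0.2·h($1) + 0.2·h($2) + 0.4·0
h($2) = 0.24·1 + 0.28·h($1) + 0.24·h($2) + 0.24·0
Solving: h($1) = 0.3623, h($2) = 0.4493.
Starting from $2, the probability is 0.4493.

0.4493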